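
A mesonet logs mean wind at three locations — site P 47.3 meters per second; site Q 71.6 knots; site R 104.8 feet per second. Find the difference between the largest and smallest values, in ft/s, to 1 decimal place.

50.4 ft/s

site P: 47.3 m/s = 155.184 ft/s.
site Q: 71.6 kt = 120.847 ft/s.
Spread: 155.184 − 104.800 = 50.4 ft/s.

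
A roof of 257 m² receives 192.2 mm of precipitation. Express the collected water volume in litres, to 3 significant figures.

49400 litres

1 mm over 1 m² is 1 L, so volume = 192.2 × 257 = 49395.4 L ≈ 49400 L.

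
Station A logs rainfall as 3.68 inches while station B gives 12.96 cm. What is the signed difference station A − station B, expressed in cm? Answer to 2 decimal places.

-3.61 cm

station A: 3.68 in = 9.3472 cm.
Difference: 9.3472 − 12.9600 = -3.61 cm.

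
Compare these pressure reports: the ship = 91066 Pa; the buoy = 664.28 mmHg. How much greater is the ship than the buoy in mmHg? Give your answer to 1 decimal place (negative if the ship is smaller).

18.8 mmHg

the ship: 91066 Pa = 683.051 mmHg.
Difference: 683.051 − 664.280 = 18.8 mmHg.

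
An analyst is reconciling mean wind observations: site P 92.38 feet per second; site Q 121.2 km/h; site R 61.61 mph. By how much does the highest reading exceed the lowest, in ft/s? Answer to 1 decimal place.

site Q: 121.2 km/h = 110.455 ft/s.
site R: 61.61 mph = 90.361 ft/s.
Spread: 110.455 − 90.361 = 20.1 ft/s.

20.1 ft/s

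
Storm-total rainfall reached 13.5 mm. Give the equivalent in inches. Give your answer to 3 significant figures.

0.531 in

1 mm = 0.0393701 in, so 13.5 × 0.0393701 = 0.531 in.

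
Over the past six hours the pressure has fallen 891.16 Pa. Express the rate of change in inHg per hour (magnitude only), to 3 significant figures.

891.16 Pa / 6 h × 0.0002953 inHg/Pa = 0.0439 inHg/h.

0.0439 inHg per hour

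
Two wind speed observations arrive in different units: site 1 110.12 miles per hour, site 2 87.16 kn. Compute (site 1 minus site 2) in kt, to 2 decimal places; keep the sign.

site 1: 110.12 mph = 95.6917 kt.
Difference: 95.6917 − 87.1600 = 8.53 kt.

8.53 kt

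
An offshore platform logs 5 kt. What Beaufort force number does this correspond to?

Beaufort force 2

5 kt lies in the Beaufort 2 band (light breeze, 4–6 kt).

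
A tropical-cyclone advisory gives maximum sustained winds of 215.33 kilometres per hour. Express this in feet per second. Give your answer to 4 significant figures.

196.2 ft/s

1 km/h = 0.911344 ft/s, so 215.33 × 0.911344 = 196.2 ft/s.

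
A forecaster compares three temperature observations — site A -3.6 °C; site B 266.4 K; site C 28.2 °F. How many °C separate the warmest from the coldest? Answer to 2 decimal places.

site B: 266.4 K = -6.750 °C.
site C: 28.2 °F = -2.111 °C.
Spread: (-2.111) − (-6.750) = 4.639 °C.

4.64 °C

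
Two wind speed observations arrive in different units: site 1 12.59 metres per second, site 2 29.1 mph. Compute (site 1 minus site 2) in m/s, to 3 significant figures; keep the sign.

-0.419 m/s

site 2: 29.1 mph = 13.00886 m/s.
Difference: 12.59000 − 13.00886 = -0.419 m/s.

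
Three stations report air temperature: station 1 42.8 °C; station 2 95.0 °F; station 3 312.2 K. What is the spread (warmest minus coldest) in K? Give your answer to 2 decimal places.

station 2: 95.0 °F = 35.000 °C.
station 3: 312.2 K = 39.050 °C.
Spread: 42.800 − 35.000 = 7.800 °C.

7.80 K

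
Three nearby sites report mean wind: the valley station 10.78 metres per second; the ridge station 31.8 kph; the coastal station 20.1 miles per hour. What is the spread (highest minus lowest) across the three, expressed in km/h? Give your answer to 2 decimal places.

7.01 km/h

the valley station: 10.78 m/s = 38.8080 km/h.
the coastal station: 20.1 mph = 32.3478 km/h.
Spread: 38.8080 − 31.8000 = 7.01 km/h.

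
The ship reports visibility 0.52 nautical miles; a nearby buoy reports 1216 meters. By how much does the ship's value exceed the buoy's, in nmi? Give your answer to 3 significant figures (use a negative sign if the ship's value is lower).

the buoy: 1216 m = 0.65659 nmi.
Difference: 0.52000 − 0.65659 = -0.137 nmi.

-0.137 nmi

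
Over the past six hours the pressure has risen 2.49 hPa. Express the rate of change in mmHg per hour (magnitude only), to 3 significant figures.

0.311 mmHg per hour

2.49 hPa / 6 h × 0.750062 mmHg/hPa = 0.311 mmHg/h.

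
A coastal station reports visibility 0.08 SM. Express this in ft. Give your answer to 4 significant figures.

422.4 ft

1 SM = 5280 ft, so 0.08 × 5280 = 422.4 ft.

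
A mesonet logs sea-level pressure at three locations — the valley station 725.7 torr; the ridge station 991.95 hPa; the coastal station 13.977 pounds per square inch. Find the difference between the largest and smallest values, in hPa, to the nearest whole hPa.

28 hPa

the valley station: 725.7 mmHg = 967.52 hPa.
the coastal station: 13.977 psi = 963.68 hPa.
Spread: 991.95 − 963.68 = 28 hPa.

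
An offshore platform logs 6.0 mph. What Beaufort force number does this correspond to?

Beaufort force 2

6.0 mph = 2.7 m/s, which is Beaufort 2 (light breeze, 1.6–3.3 m/s).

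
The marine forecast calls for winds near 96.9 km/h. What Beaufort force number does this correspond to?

Beaufort force 10

96.9 km/h = 26.9 m/s, which is Beaufort 10 (storm, 24.5–28.4 m/s).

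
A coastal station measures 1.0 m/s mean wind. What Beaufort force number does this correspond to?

1.0 m/s lies in the Beaufort 1 band (light air, 0.3–1.5 m/s).

Beaufort force 1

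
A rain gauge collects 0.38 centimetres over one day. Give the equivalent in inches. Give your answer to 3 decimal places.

1 cm = 0.393701 in, so 0.38 × 0.393701 = 0.150 in.

0.150 in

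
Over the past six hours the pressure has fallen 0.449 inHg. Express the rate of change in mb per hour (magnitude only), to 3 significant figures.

2.53 mb per hour

0.449 inHg / 6 h × 33.8639 mb/inHg = 2.53 mb/h.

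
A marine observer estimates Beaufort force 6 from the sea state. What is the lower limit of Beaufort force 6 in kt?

22 kt

Beaufort 6 (strong breeze) spans 22–27 knots.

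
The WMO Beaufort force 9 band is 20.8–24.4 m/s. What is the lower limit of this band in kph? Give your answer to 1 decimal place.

20.8–24.4 m/s × 3.6 = 74.9–87.8 km/h.

74.9 km/h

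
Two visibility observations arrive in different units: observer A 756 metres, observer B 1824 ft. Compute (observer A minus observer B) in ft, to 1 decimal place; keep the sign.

observer A: 756 m = 2480.315 ft.
Difference: 2480.315 − 1824.000 = 656.3 ft.

656.3 ft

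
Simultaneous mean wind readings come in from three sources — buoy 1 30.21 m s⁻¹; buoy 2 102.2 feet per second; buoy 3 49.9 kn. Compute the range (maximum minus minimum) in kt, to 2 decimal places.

buoy 1: 30.21 m/s = 58.7235 kt.
buoy 2: 102.2 ft/s = 60.5518 kt.
Spread: 60.5518 − 49.9000 = 10.65 kt.

10.65 kt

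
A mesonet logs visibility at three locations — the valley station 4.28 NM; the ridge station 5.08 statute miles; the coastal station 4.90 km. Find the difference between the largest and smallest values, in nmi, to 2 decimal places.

the ridge station: 5.08 SM = 4.4144 nmi.
the coastal station: 4.90 km = 2.6458 nmi.
Spread: 4.4144 − 2.6458 = 1.77 nmi.

1.77 nmi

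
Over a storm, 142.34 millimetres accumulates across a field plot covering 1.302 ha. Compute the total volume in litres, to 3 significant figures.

Area: 1.302 ha = 13020 m².
1 mm over 1 m² is 1 L, so volume = 142.34 × 13020 = 1853266.8 L ≈ 1850000 L.

1850000 litres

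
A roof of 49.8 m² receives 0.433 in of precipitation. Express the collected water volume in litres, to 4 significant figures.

Depth: 0.433 in × 25.4 = 10.9982 mm.
1 mm over 1 m² is 1 L, so volume = 10.9982 × 49.8 = 547.71036 L ≈ 547.7 L.

547.7 litres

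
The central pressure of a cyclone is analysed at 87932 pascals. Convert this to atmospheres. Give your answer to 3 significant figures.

1 Pa = 9.86923e-06 atm, so 87932 × 9.86923e-06 = 0.868 atm.

0.868 atm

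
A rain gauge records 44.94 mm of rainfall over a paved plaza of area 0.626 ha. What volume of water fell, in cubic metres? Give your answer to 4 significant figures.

Area: 0.626 ha = 6260 m².
1 mm over 1 m² is 1 L, so volume = 44.94 × 6260 = 281324.4 L = 281.3 m³.

281.3 cubic metres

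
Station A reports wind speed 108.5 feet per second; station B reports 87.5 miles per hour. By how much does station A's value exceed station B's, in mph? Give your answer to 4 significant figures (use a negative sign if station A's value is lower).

-13.52 mph

station A: 108.5 ft/s = 73.9773 mph.
Difference: 73.9773 − 87.5000 = -13.52 mph.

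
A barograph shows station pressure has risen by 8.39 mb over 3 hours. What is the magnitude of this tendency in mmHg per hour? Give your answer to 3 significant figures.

8.39 mb / 3 h × 0.750062 mmHg/mb = 2.10 mmHg/h.

2.10 mmHg per hour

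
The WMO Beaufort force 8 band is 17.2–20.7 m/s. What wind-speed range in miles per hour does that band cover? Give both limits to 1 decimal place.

38.5 to 46.3 mph

17.2–20.7 m/s × 2.237 = 38.5–46.3 mph.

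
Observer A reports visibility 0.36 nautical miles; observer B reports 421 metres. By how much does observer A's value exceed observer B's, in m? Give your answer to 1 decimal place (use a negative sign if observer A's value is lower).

observer A: 0.36 nmi = 666.720 m.
Difference: 666.720 − 421.000 = 245.7 m.

245.7 m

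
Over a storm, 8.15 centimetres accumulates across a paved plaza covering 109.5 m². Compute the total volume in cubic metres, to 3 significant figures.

Depth: 8.15 cm × 10 = 81.5 mm.
1 mm over 1 m² is 1 L, so volume = 81.5 × 109.5 = 8924.25 L = 8.92 m³.

8.92 cubic metres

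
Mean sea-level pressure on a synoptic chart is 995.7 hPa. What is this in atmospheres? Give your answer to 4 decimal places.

0.9827 atm

1 hPa = 0.000986923 atm, so 995.7 × 0.000986923 = 0.9827 atm.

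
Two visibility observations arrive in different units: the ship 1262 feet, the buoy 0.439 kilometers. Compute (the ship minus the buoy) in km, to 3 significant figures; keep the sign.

the ship: 1262 ft = 0.384658 km.
Difference: 0.384658 − 0.439000 = -0.0543 km.

-0.0543 km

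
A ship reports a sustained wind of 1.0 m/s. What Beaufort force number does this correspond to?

Beaufort force 1

1.0 m/s lies in the Beaufort 1 band (light air, 0.3–1.5 m/s).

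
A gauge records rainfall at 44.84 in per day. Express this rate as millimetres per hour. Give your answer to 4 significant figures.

44.84 in/day × 25.4 mm/in × 0.0416667 day/hour = 47.46 mm/hour.

47.46 mm/hour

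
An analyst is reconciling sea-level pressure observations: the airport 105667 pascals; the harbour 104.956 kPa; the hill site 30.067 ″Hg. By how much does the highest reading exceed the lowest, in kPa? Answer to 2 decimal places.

the airport: 105667 Pa = 105.6670 kPa.
the hill site: 30.067 inHg = 101.8186 kPa.
Spread: 105.6670 − 101.8186 = 3.85 kPa.

3.85 kPa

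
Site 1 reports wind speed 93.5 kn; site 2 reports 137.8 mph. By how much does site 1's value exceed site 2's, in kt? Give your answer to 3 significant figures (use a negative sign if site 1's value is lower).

site 2: 137.8 mph = 119.745 kt.
Difference: 93.500 − 119.745 = -26.2 kt.

-26.2 kt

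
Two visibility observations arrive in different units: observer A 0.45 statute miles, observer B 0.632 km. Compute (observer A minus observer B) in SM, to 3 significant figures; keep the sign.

observer B: 0.632 km = 0.392707 SM.
Difference: 0.450000 − 0.392707 = 0.0573 SM.

0.0573 SM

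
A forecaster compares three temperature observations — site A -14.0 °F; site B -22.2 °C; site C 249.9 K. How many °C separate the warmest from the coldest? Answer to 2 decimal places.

site A: -14.0 °F = -25.556 °C.
site C: 249.9 K = -23.250 °C.
Spread: (-22.200) − (-25.556) = 3.356 °C.

3.36 °C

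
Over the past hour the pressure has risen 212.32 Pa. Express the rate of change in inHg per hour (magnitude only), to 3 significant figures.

0.0627 inHg per hour

212.32 Pa / 1 h × 0.0002953 inHg/Pa = 0.0627 inHg/h.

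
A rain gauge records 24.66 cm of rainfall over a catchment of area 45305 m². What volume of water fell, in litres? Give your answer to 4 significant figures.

Depth: 24.66 cm × 10 = 246.6 mm.
1 mm over 1 m² is 1 L, so volume = 246.6 × 45305 = 11172213 L ≈ 11170000 L.

11170000 litres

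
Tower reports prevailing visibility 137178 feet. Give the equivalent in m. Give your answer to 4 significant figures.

1 ft = 0.3048 m, so 137178 × 0.3048 = 41810 m.

41810 m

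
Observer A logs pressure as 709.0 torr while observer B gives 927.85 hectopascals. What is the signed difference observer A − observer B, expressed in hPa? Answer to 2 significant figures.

observer A: 709.0 mmHg = 945.26 hPa.
Difference: 945.26 − 927.85 = 17 hPa.

17 hPa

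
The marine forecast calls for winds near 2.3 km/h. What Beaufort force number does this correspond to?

2.3 km/h = 0.6 m/s, which is Beaufort 1 (light air, 0.3–1.5 m/s).

Beaufort force 1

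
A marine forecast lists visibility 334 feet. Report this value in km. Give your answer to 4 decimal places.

0.1018 km

1 ft = 0.0003048 km, so 334 × 0.0003048 = 0.1018 km.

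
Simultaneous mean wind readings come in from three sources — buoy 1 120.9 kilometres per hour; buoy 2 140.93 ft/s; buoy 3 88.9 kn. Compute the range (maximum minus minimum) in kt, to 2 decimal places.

buoy 1: 120.9 km/h = 65.2808 kt.
buoy 2: 140.93 ft/s = 83.4987 kt.
Spread: 88.9000 − 65.2808 = 23.62 kt.

23.62 kt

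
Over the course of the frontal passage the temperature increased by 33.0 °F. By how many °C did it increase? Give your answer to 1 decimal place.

18.3 °C

For a temperature change the 32° offset cancels: Δ°C = 33.0 × 0.5556 = 18.3 °C.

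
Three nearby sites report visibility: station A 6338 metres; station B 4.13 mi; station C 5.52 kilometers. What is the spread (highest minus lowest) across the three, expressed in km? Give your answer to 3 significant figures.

station A: 6338 m = 6.3380 km.
station B: 4.13 SM = 6.6466 km.
Spread: 6.6466 − 5.5200 = 1.13 km.

1.13 km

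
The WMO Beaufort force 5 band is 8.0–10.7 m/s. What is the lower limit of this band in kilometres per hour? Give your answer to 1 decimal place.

8.0–10.7 m/s × 3.6 = 28.8–38.5 km/h.

28.8 km/h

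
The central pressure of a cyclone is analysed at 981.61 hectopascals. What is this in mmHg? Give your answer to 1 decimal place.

1 hPa = 0.750062 mmHg, so 981.61 × 0.750062 = 736.3 mmHg.

736.3 mmHg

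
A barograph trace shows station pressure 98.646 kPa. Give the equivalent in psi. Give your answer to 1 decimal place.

14.3 psi

1 kPa = 0.145038 psi, so 98.646 × 0.145038 = 14.3 psi.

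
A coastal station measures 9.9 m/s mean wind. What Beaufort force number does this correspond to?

Beaufort force 5

9.9 m/s lies in the Beaufort 5 band (fresh breeze, 8.0–10.7 m/s).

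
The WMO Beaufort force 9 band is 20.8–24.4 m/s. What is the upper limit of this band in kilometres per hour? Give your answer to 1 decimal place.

20.8–24.4 m/s × 3.6 = 74.9–87.8 km/h.

87.8 km/h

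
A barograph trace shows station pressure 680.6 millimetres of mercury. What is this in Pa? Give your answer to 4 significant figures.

1 mmHg = 133.322 Pa, so 680.6 × 133.322 = 90740 Pa.

90740 Pa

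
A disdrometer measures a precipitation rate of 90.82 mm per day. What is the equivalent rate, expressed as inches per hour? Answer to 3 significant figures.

0.149 in/hour

90.82 mm/day × 0.0393701 in/mm × 0.0416667 day/hour = 0.149 in/hour.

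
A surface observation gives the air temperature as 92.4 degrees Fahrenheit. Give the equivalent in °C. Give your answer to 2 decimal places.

33.56 °C

°C = (°F − 32) × 5/9 = (92.4 − 32) / 1.8 = 33.56 °C.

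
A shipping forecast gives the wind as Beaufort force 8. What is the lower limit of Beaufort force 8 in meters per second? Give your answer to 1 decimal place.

Beaufort 8 (gale) spans 17.2–20.7 m/s.

17.2 m/s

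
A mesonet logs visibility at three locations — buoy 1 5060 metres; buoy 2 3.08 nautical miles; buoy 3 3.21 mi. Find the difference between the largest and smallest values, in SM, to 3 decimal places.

0.400 SM

buoy 1: 5060 m = 3.14414 SM.
buoy 2: 3.08 nmi = 3.54440 SM.
Spread: 3.54440 − 3.14414 = 0.400 SM.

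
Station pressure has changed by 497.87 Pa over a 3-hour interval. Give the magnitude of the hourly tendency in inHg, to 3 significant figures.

0.0490 inHg per hour

497.87 Pa / 3 h × 0.0002953 inHg/Pa = 0.0490 inHg/h.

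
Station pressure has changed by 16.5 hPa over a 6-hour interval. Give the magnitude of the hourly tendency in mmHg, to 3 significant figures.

2.06 mmHg per hour

16.5 hPa / 6 h × 0.750062 mmHg/hPa = 2.06 mmHg/h.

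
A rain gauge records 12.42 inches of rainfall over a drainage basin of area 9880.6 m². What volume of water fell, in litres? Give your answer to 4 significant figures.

Depth: 12.42 in × 25.4 = 315.468 mm.
1 mm over 1 m² is 1 L, so volume = 315.468 × 9880.6 = 3117013.1 L ≈ 3117000 L.

3117000 litres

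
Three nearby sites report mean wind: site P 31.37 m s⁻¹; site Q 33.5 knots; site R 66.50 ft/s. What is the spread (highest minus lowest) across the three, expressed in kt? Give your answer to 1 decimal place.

27.5 kt

site P: 31.37 m/s = 60.978 kt.
site R: 66.50 ft/s = 39.400 kt.
Spread: 60.978 − 33.500 = 27.5 kt.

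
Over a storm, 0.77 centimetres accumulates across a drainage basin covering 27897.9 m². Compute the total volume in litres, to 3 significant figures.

Depth: 0.77 cm × 10 = 7.7 mm.
1 mm over 1 m² is 1 L, so volume = 7.7 × 27897.9 = 214813.83 L ≈ 215000 L.

215000 litres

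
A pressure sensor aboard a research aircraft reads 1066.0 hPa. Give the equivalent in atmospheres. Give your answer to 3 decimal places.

1.052 atm

1 hPa = 0.000986923 atm, so 1066.0 × 0.000986923 = 1.052 atm.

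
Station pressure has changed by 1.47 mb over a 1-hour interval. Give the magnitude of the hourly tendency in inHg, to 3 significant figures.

1.47 mb / 1 h × 0.02953 inHg/mb = 0.0434 inHg/h.

0.0434 inHg per hour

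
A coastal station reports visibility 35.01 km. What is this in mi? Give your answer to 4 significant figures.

1 km = 0.621371 SM, so 35.01 × 0.621371 = 21.75 SM.

21.75 SM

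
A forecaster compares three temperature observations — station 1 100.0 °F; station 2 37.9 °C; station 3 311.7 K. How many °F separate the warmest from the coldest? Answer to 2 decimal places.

1.39 °F

station 1: 100.0 °F = 37.778 °C.
station 3: 311.7 K = 38.550 °C.
Spread: 38.550 − 37.778 = 0.772 °C = 1.39 °F.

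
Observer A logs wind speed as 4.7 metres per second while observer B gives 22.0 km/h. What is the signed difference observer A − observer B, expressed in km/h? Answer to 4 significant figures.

observer A: 4.7 m/s = 16.92000 km/h.
Difference: 16.92000 − 22.00000 = -5.080 km/h.

-5.080 km/h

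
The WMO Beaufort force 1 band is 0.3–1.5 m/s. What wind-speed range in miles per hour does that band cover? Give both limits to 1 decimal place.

0.7 to 3.4 mph

0.3–1.5 m/s × 2.237 = 0.7–3.4 mph.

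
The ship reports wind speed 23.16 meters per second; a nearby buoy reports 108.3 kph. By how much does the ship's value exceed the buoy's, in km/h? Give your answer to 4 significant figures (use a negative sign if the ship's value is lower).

-24.92 km/h

the ship: 23.16 m/s = 83.3760 km/h.
Difference: 83.3760 − 108.3000 = -24.92 km/h.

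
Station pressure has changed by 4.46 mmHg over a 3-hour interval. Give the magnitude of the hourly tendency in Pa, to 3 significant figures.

198 Pa per hour

4.46 mmHg / 3 h × 133.322 Pa/mmHg = 198 Pa/h.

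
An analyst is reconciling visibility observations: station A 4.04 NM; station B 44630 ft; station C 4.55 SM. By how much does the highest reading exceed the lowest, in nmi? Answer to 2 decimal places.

3.39 nmi

station B: 44630 ft = 7.3452 nmi.
station C: 4.55 SM = 3.9538 nmi.
Spread: 7.3452 − 3.9538 = 3.39 nmi.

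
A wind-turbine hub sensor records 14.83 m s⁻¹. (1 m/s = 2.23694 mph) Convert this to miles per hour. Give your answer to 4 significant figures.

33.17 mph

1 m/s = 2.23694 mph, so 14.83 × 2.23694 = 33.17 mph.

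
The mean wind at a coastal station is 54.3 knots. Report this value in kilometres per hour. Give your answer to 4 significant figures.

100.6 km/h

1 kt = 1.852 km/h, so 54.3 × 1.852 = 100.6 km/h.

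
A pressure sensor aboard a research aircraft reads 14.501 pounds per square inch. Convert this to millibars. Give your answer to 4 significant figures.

999.8 mb

1 psi = 68.9476 mb, so 14.501 × 68.9476 = 999.8 mb.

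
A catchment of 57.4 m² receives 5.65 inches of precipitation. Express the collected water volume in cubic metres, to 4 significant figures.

8.237 cubic metres

Depth: 5.65 in × 25.4 = 143.51 mm.
1 mm over 1 m² is 1 L, so volume = 143.51 × 57.4 = 8237.474 L = 8.237 m³.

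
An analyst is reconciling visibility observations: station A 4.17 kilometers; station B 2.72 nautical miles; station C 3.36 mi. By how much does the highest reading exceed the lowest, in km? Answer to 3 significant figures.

1.24 km

station B: 2.72 nmi = 5.0374 km.
station C: 3.36 SM = 5.4074 km.
Spread: 5.4074 − 4.1700 = 1.24 km.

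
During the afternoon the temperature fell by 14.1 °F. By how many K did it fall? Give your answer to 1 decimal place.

Converting a difference, only the 9/5 scale factor applies: ΔK = 14.1 × 0.5556 = 7.8 K.

7.8 K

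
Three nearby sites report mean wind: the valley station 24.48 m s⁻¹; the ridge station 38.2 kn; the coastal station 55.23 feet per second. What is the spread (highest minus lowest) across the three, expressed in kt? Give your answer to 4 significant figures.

14.86 kt

the valley station: 24.48 m/s = 47.5853 kt.
the coastal station: 55.23 ft/s = 32.7229 kt.
Spread: 47.5853 − 32.7229 = 14.86 kt.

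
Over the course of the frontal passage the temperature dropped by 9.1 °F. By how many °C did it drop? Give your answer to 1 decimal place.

For a temperature change the 32° offset cancels: Δ°C = 9.1 × 0.5556 = 5.1 °C.

5.1 °C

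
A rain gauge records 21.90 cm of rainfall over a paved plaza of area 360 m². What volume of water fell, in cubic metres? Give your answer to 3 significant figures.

78.8 cubic metres

Depth: 21.90 cm × 10 = 219 mm.
1 mm over 1 m² is 1 L, so volume = 219 × 360 = 78840 L = 78.8 m³.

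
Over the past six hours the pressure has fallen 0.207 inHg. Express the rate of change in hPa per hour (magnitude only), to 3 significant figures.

1.17 hPa per hour

0.207 inHg / 6 h × 33.8639 hPa/inHg = 1.17 hPa/h.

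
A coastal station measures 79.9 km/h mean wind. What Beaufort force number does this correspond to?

Beaufort force 9

79.9 km/h = 22.2 m/s, which is Beaufort 9 (strong gale, 20.8–24.4 m/s).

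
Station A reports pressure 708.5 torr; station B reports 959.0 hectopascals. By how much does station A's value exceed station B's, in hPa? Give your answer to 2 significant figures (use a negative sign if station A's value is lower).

-14 hPa

station A: 708.5 mmHg = 944.59 hPa.
Difference: 944.59 − 959.00 = -14 hPa.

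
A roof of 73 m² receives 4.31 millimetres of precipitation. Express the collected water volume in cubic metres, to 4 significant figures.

1 mm over 1 m² is 1 L, so volume = 4.31 × 73 = 314.63 L = 0.3146 m³.

0.3146 cubic metres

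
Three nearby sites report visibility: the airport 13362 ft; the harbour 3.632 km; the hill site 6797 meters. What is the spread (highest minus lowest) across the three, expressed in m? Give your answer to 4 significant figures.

the airport: 13362 ft = 4072.74 m.
the harbour: 3.632 km = 3632.00 m.
Spread: 6797.00 − 3632.00 = 3165 m.

3165 m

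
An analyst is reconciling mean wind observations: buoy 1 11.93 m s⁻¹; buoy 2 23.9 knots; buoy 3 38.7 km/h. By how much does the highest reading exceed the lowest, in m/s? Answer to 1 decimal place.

buoy 2: 23.9 kt = 12.295 m/s.
buoy 3: 38.7 km/h = 10.750 m/s.
Spread: 12.295 − 10.750 = 1.5 m/s.

1.5 m/s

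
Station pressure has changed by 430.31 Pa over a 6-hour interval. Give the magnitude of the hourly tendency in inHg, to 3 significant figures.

0.0212 inHg per hour

430.31 Pa / 6 h × 0.0002953 inHg/Pa = 0.0212 inHg/h.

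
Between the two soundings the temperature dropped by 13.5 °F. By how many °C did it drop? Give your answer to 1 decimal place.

7.5 °C

Converting a difference, only the 9/5 scale factor applies: Δ°C = 13.5 × 0.5556 = 7.5 °C.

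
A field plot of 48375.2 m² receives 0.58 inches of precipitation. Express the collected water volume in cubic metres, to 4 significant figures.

712.7 cubic metres

Depth: 0.58 in × 25.4 = 14.732 mm.
1 mm over 1 m² is 1 L, so volume = 14.732 × 48375.2 = 712663.45 L = 712.7 m³.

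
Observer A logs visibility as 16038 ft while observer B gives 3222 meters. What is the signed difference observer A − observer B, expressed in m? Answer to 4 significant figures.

1666 m

observer A: 16038 ft = 4888.38 m.
Difference: 4888.38 − 3222.00 = 1666 m.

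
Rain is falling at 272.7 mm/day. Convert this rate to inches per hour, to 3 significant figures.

0.447 in/hour

272.7 mm/day × 0.0393701 in/mm × 0.0416667 day/hour = 0.447 in/hour.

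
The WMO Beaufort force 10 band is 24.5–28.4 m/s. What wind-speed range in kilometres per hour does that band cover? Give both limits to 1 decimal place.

88.2 to 102.2 km/h

24.5–28.4 m/s × 3.6 = 88.2–102.2 km/h.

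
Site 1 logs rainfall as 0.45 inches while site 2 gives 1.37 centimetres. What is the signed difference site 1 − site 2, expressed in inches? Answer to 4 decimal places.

site 2: 1.37 cm = 0.539370 in.
Difference: 0.450000 − 0.539370 = -0.0894 in.

-0.0894 in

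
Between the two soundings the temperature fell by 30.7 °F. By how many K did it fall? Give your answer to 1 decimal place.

17.1 K

A change of 1 °C equals a change of 1.8 °F: ΔK = 30.7 × 0.5556 = 17.1 K.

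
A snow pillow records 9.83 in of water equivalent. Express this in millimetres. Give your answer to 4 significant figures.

1 in = 25.4 mm, so 9.83 × 25.4 = 249.7 mm.

249.7 mm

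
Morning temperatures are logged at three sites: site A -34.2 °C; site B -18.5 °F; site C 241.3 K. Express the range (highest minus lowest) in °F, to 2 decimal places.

11.06 °F

site B: -18.5 °F = -28.056 °C.
site C: 241.3 K = -31.850 °C.
Spread: (-28.056) − (-34.200) = 6.144 °C = 11.06 °F.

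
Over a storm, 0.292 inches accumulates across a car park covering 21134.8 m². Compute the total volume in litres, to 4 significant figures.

Depth: 0.292 in × 25.4 = 7.4168 mm.
1 mm over 1 m² is 1 L, so volume = 7.4168 × 21134.8 = 156752.58 L ≈ 156800 L.

156800 litres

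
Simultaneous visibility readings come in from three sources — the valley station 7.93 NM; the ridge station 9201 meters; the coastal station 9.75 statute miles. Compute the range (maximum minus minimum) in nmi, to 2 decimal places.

3.50 nmi

the ridge station: 9201 m = 4.9681 nmi.
the coastal station: 9.75 SM = 8.4725 nmi.
Spread: 8.4725 − 4.9681 = 3.50 nmi.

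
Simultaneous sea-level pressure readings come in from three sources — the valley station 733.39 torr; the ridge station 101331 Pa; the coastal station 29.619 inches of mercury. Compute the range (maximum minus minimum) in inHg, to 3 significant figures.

the valley station: 733.39 mmHg = 28.8736 inHg.
the ridge station: 101331 Pa = 29.9230 inHg.
Spread: 29.9230 − 28.8736 = 1.05 inHg.

1.05 inHg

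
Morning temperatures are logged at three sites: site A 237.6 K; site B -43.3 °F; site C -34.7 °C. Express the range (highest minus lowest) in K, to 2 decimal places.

site A: 237.6 K = -35.550 °C.
site B: -43.3 °F = -41.833 °C.
Spread: (-34.700) − (-41.833) = 7.133 °C.

7.13 K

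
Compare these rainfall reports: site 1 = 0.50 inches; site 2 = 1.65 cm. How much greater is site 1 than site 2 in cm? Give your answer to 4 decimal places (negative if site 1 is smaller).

site 1: 0.50 in = 1.270000 cm.
Difference: 1.270000 − 1.650000 = -0.3800 cm.

-0.3800 cm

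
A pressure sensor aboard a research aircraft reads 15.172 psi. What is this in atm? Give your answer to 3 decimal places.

1 psi = 0.068046 atm, so 15.172 × 0.068046 = 1.032 atm.

1.032 atm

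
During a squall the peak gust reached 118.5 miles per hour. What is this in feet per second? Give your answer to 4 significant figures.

1 mph = 1.46667 ft/s, so 118.5 × 1.46667 = 173.8 ft/s.

173.8 ft/s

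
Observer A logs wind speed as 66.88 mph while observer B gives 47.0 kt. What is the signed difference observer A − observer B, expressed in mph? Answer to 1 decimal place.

12.8 mph

observer B: 47.0 kt = 54.087 mph.
Difference: 66.880 − 54.087 = 12.8 mph.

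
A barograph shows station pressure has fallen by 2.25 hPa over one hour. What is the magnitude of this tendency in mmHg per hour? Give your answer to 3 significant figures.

1.69 mmHg per hour

2.25 hPa / 1 h × 0.750062 mmHg/hPa = 1.69 mmHg/h.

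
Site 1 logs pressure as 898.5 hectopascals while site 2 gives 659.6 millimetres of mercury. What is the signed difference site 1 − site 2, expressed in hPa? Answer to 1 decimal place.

site 2: 659.6 mmHg = 879.394 hPa.
Difference: 898.500 − 879.394 = 19.1 hPa.

19.1 hPa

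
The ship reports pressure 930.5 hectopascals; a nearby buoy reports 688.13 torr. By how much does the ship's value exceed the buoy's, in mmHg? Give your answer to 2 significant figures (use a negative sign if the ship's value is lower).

9.8 mmHg

the ship: 930.5 hPa = 697.932 mmHg.
Difference: 697.932 − 688.130 = 9.8 mmHg.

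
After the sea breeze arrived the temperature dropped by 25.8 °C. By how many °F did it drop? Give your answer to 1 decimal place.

46.4 °F

For a temperature change the 32° offset cancels: Δ°F = 25.8 × 1.8 = 46.4 °F.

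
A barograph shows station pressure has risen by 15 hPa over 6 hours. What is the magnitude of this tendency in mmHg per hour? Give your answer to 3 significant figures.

1.88 mmHg per hour

15 hPa / 6 h × 0.750062 mmHg/hPa = 1.88 mmHg/h.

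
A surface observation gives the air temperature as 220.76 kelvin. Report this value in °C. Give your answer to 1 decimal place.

-52.4 °C

°C = 220.76 − 273.15 = -52.4 °C.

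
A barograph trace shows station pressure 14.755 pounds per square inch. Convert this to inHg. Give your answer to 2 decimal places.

30.04 inHg

1 psi = 2.03602 inHg, so 14.755 × 2.03602 = 30.04 inHg.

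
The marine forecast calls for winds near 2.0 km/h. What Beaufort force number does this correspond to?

2.0 km/h = 0.6 m/s, which is Beaufort 1 (light air, 0.3–1.5 m/s).

Beaufort force 1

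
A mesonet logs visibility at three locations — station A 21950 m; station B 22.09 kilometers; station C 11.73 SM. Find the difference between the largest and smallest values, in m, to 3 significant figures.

station B: 22.09 km = 22090.00 m.
station C: 11.73 SM = 18877.61 m.
Spread: 22090.00 − 18877.61 = 3210 m.

3210 m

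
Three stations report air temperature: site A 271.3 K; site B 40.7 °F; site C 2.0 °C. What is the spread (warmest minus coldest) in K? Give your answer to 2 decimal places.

6.68 K

site A: 271.3 K = -1.850 °C.
site B: 40.7 °F = 4.833 °C.
Spread: 4.833 − (-1.850) = 6.683 °C.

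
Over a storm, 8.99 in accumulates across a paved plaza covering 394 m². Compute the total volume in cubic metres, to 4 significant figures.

89.97 cubic metres

Depth: 8.99 in × 25.4 = 228.346 mm.
1 mm over 1 m² is 1 L, so volume = 228.346 × 394 = 89968.324 L = 89.97 m³.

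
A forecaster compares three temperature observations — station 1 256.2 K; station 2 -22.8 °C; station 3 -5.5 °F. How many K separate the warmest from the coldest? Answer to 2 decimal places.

5.85 K

station 1: 256.2 K = -16.950 °C.
station 3: -5.5 °F = -20.833 °C.
Spread: (-16.950) − (-22.800) = 5.850 °C.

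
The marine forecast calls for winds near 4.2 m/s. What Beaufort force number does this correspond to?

4.2 m/s lies in the Beaufort 3 band (gentle breeze, 3.4–5.4 m/s).

Beaufort force 3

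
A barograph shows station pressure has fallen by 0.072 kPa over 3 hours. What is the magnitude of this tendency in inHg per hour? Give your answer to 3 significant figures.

0.00709 inHg per hour

0.072 kPa / 3 h × 0.2953 inHg/kPa = 0.00709 inHg/h.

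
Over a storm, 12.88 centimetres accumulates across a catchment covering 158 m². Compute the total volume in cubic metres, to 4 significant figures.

Depth: 12.88 cm × 10 = 128.8 mm.
1 mm over 1 m² is 1 L, so volume = 128.8 × 158 = 20350.4 L = 20.35 m³.

20.35 cubic metres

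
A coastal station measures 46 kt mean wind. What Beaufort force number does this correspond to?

46 kt lies in the Beaufort 9 band (strong gale, 41–47 kt).

Beaufort force 9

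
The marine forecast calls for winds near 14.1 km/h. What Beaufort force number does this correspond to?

Beaufort force 3

14.1 km/h = 3.9 m/s, which is Beaufort 3 (gentle breeze, 3.4–5.4 m/s).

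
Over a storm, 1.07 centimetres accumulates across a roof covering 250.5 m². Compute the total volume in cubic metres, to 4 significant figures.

Depth: 1.07 cm × 10 = 10.7 mm.
1 mm over 1 m² is 1 L, so volume = 10.7 × 250.5 = 2680.35 L = 2.680 m³.

2.680 cubic metres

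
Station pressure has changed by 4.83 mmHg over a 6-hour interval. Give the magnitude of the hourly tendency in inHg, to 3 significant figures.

0.0317 inHg per hour

4.83 mmHg / 6 h × 0.0393701 inHg/mmHg = 0.0317 inHg/h.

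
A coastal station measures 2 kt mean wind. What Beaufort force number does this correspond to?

Beaufort force 1

2 kt lies in the Beaufort 1 band (light air, 1–3 kt).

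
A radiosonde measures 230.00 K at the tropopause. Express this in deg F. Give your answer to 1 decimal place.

First to °C: -43.15 °C.
Then to °F: -45.7 °F.

-45.7 °F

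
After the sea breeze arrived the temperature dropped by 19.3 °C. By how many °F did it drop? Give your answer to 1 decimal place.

34.7 °F

A change of 1 °C equals a change of 1.8 °F: Δ°F = 19.3 × 1.8 = 34.7 °F.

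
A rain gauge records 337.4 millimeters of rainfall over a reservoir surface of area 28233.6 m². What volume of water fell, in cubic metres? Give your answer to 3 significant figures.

9530 cubic metres

1 mm over 1 m² is 1 L, so volume = 337.4 × 28233.6 = 9526016.6 L = 9530 m³.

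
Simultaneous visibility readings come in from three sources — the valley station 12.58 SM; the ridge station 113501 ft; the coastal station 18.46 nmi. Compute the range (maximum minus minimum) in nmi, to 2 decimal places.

the valley station: 12.58 SM = 10.9317 nmi.
the ridge station: 113501 ft = 18.6799 nmi.
Spread: 18.6799 − 10.9317 = 7.75 nmi.

7.75 nmi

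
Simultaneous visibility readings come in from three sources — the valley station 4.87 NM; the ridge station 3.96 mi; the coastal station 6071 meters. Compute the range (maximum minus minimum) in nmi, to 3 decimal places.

1.592 nmi

the ridge station: 3.96 SM = 3.44115 nmi.
the coastal station: 6071 m = 3.27808 nmi.
Spread: 4.87000 − 3.27808 = 1.592 nmi.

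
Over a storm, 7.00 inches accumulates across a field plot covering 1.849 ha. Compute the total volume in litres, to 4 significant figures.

3288000 litres

Depth: 7.00 in × 25.4 = 177.8 mm.
Area: 1.849 ha = 18490 m².
1 mm over 1 m² is 1 L, so volume = 177.8 × 18490 = 3287522 L ≈ 3288000 L.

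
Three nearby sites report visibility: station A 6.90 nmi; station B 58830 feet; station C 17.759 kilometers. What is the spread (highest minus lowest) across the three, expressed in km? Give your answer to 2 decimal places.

station A: 6.90 nmi = 12.7788 km.
station B: 58830 ft = 17.9314 km.
Spread: 17.9314 − 12.7788 = 5.15 km.

5.15 km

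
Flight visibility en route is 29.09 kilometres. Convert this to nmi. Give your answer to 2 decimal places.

15.71 nmi

1 km = 0.539957 nmi, so 29.09 × 0.539957 = 15.71 nmi.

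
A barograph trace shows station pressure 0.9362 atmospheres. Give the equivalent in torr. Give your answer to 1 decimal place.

711.5 mmHg

1 atm = 760 mmHg, so 0.9362 × 760 = 711.5 mmHg.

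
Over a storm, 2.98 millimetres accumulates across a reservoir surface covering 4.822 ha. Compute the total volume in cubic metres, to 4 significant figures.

Area: 4.822 ha = 48220 m².
1 mm over 1 m² is 1 L, so volume = 2.98 × 48220 = 143695.6 L = 143.7 m³.

143.7 cubic metres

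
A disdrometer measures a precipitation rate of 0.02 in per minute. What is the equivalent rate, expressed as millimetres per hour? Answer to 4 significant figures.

30.48 mm/hour

0.02 in/minute × 25.4 mm/in × 60 minute/hour = 30.48 mm/hour.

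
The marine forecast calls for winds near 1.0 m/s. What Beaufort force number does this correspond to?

Beaufort force 1

1.0 m/s lies in the Beaufort 1 band (light air, 0.3–1.5 m/s).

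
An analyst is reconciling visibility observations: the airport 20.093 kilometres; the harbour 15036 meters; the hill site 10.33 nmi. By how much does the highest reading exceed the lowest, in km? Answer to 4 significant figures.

the harbour: 15036 m = 15.03600 km.
the hill site: 10.33 nmi = 19.13116 km.
Spread: 20.09300 − 15.03600 = 5.057 km.

5.057 km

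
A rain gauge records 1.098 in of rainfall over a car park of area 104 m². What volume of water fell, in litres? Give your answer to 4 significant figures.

2900 litres

Depth: 1.098 in × 25.4 = 27.8892 mm.
1 mm over 1 m² is 1 L, so volume = 27.8892 × 104 = 2900.4768 L ≈ 2900 L.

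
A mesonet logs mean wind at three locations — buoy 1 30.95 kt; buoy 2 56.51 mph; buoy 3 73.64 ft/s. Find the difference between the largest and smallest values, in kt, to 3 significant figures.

18.2 kt

buoy 2: 56.51 mph = 49.106 kt.
buoy 3: 73.64 ft/s = 43.631 kt.
Spread: 49.106 − 30.950 = 18.2 kt.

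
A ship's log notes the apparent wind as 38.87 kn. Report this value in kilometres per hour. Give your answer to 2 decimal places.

1 kt = 1.852 km/h, so 38.87 × 1.852 = 71.99 km/h.

71.99 km/h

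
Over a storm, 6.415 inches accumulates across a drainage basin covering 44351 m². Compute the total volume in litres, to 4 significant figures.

Depth: 6.415 in × 25.4 = 162.941 mm.
1 mm over 1 m² is 1 L, so volume = 162.941 × 44351 = 7226596.3 L ≈ 7227000 L.

7227000 litres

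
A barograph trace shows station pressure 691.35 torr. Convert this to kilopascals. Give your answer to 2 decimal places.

1 mmHg = 0.133322 kPa, so 691.35 × 0.133322 = 92.17 kPa.

92.17 kPa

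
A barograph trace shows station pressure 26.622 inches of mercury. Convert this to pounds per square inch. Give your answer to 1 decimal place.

1 inHg = 0.491154 psi, so 26.622 × 0.491154 = 13.1 psi.

13.1 psi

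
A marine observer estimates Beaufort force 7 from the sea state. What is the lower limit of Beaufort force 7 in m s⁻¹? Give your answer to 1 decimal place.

Beaufort 7 (near gale) spans 13.9–17.1 m/s.

13.9 m/s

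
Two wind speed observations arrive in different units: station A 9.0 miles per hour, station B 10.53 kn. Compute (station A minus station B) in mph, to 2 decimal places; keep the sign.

station B: 10.53 kt = 12.1177 mph.
Difference: 9.0000 − 12.1177 = -3.12 mph.

-3.12 mph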